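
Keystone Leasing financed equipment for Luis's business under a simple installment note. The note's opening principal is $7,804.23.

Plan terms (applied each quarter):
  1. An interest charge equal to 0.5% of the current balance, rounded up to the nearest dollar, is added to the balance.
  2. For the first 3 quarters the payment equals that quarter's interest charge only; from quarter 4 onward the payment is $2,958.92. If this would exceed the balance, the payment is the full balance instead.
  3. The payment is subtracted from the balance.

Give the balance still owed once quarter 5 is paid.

Quarter 1: opening $7,804.23; interest $40.00 → $7,844.23; payment $40.00; balance $7,804.23
Quarter 2: opening $7,804.23; interest $40.00 → $7,844.23; payment $40.00; balance $7,804.23
Quarter 3: opening $7,804.23; interest $40.00 → $7,844.23; payment $40.00; balance $7,804.23
Quarter 4: opening $7,804.23; interest $40.00 → $7,844.23; payment $2,958.92; balance $4,885.31
Quarter 5: opening $4,885.31; interest $25.00 → $4,910.31; payment $2,958.92; balance $1,951.39

$1,951.39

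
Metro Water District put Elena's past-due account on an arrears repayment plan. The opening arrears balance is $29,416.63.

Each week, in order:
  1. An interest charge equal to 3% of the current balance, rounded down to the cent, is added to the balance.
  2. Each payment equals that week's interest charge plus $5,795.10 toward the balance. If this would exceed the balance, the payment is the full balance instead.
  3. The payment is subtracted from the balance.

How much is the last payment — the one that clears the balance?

$454.36

Week 1: $29,416.63 +$882.49 interest = $30,299.12; pay $6,677.59 → $23,621.53
Week 2: $23,621.53 +$708.64 interest = $24,330.17; pay $6,503.74 → $17,826.43
Week 3: $17,826.43 +$534.79 interest = $18,361.22; pay $6,329.89 → $12,031.33
Week 4: $12,031.33 +$360.93 interest = $12,392.26; pay $6,156.03 → $6,236.23
Week 5: $6,236.23 +$187.08 interest = $6,423.31; pay $5,982.18 → $441.13
Week 6: $441.13 +$13.23 interest = $454.36; pay $454.36 → $0.00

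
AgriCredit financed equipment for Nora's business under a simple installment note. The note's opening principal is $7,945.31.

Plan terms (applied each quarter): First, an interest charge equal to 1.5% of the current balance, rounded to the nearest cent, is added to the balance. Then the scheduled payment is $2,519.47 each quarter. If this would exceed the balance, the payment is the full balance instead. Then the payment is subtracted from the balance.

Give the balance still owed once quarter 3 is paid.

$635.89

Quarter 1: $7,945.31 +$119.18 interest = $8,064.49; pay $2,519.47 → $5,545.02
Quarter 2: $5,545.02 +$83.18 interest = $5,628.20; pay $2,519.47 → $3,108.73
Quarter 3: $3,108.73 +$46.63 interest = $3,155.36; pay $2,519.47 → $635.89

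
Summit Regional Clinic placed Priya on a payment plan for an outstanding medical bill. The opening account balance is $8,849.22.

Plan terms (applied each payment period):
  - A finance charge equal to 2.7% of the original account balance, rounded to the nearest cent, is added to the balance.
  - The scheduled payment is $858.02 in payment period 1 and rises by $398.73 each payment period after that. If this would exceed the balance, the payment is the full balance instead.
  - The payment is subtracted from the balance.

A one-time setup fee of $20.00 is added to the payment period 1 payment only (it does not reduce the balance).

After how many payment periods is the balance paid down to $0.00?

Payment period 1: opening $8,849.22; interest $238.93 → $9,088.15; payment $858.02 (+ $20.00 fee); balance $8,230.13
Payment period 2: opening $8,230.13; interest $238.93 → $8,469.06; payment $1,256.75; balance $7,212.31
Payment period 3: opening $7,212.31; interest $238.93 → $7,451.24; payment $1,655.48; balance $5,795.76
Payment period 4: opening $5,795.76; interest $238.93 → $6,034.69; payment $2,054.21; balance $3,980.48
Payment period 5: opening $3,980.48; interest $238.93 → $4,219.41; payment $2,452.94; balance $1,766.47
Payment period 6: opening $1,766.47; interest $238.93 → $2,005.40; payment $2,005.40; balance $0.00
Balance reaches $0.00 in payment period 6.

6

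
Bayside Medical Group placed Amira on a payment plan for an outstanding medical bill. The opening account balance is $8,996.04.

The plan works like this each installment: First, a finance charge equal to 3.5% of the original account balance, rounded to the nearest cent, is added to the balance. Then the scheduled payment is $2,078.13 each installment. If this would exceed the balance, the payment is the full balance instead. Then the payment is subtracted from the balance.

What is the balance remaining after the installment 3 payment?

# | Opening | Interest | Payment | End bal
1 | $8,996.04 | $314.86 | $2,078.13 | $7,232.77
2 | $7,232.77 | $314.86 | $2,078.13 | $5,469.50
3 | $5,469.50 | $314.86 | $2,078.13 | $3,706.23

$3,706.23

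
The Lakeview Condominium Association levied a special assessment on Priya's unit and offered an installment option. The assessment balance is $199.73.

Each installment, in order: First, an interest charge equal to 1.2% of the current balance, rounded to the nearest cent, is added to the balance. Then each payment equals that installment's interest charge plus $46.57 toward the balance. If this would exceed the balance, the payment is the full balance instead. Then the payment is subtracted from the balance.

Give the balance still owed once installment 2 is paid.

$106.59

# | Opening | Interest | Payment | End bal
1 | $199.73 | $2.40 | $48.97 | $153.16
2 | $153.16 | $1.84 | $48.41 | $106.59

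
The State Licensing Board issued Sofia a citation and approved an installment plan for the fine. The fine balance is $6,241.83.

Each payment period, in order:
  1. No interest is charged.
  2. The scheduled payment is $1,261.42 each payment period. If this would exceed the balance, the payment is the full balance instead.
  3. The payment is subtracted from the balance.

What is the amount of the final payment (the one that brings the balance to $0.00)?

$1,196.15

Payment period 1: $6,241.83 − $1,261.42 → $4,980.41
Payment period 2: $4,980.41 − $1,261.42 → $3,718.99
Payment period 3: $3,718.99 − $1,261.42 → $2,457.57
Payment period 4: $2,457.57 − $1,261.42 → $1,196.15
Payment period 5: $1,196.15 − $1,196.15 → $0.00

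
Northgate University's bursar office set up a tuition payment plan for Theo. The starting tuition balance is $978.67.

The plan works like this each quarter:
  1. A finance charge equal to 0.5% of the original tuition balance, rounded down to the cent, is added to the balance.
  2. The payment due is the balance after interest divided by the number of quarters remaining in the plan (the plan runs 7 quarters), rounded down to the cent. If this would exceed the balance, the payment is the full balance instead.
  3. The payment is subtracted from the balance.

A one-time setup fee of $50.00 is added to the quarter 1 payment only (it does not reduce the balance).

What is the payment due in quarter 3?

Quarter 1: $978.67 +$4.89 interest = $983.56; pay $140.50 (+ $50.00 fee) → $843.06
Quarter 2: $843.06 +$4.89 interest = $847.95; pay $141.32 → $706.63
Quarter 3: $706.63 +$4.89 interest = $711.52; pay $142.30 → $569.22

$142.30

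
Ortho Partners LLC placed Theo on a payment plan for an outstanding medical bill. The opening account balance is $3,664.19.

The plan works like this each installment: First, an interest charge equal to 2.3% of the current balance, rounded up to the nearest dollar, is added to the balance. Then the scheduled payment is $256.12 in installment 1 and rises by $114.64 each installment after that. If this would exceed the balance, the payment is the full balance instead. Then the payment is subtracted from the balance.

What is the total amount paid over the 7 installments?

$4,077.19

Installment 1: opening $3,664.19; interest $85.00 → $3,749.19; payment $256.12; balance $3,493.07
Installment 2: opening $3,493.07; interest $81.00 → $3,574.07; payment $370.76; balance $3,203.31
Installment 3: opening $3,203.31; interest $74.00 → $3,277.31; payment $485.40; balance $2,791.91
Installment 4: opening $2,791.91; interest $65.00 → $2,856.91; payment $600.04; balance $2,256.87
Installment 5: opening $2,256.87; interest $52.00 → $2,308.87; payment $714.68; balance $1,594.19
Installment 6: opening $1,594.19; interest $37.00 → $1,631.19; payment $829.32; balance $801.87
Installment 7: opening $801.87; interest $19.00 → $820.87; payment $820.87; balance $0.00
Total paid: $4,077.19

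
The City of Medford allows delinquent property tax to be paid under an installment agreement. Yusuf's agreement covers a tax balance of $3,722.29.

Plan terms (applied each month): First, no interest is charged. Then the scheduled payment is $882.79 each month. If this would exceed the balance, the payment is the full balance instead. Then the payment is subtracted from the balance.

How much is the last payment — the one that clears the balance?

$191.13

Month 1: opening $3,722.29; payment $882.79; balance $2,839.50
Month 2: opening $2,839.50; payment $882.79; balance $1,956.71
Month 3: opening $1,956.71; payment $882.79; balance $1,073.92
Month 4: opening $1,073.92; payment $882.79; balance $191.13
Month 5: opening $191.13; payment $191.13; balance $0.00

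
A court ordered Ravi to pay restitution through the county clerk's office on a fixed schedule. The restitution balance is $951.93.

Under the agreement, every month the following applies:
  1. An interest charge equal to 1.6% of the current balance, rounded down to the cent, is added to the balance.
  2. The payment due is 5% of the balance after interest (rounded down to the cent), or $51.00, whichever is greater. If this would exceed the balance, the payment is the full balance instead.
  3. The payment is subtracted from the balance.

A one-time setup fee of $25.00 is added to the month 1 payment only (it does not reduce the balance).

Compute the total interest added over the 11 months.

$134.43

Month 1: $951.93 +$15.23 interest = $967.16; pay $51.00 (+ $25.00 fee) → $916.16
Month 2: $916.16 +$14.65 interest = $930.81; pay $51.00 → $879.81
Month 3: $879.81 +$14.07 interest = $893.88; pay $51.00 → $842.88
Month 4: $842.88 +$13.48 interest = $856.36; pay $51.00 → $805.36
Month 5: $805.36 +$12.88 interest = $818.24; pay $51.00 → $767.24
Month 6: $767.24 +$12.27 interest = $779.51; pay $51.00 → $728.51
Month 7: $728.51 +$11.65 interest = $740.16; pay $51.00 → $689.16
Month 8: $689.16 +$11.02 interest = $700.18; pay $51.00 → $649.18
Month 9: $649.18 +$10.38 interest = $659.56; pay $51.00 → $608.56
Month 10: $608.56 +$9.73 interest = $618.29; pay $51.00 → $567.29
Month 11: $567.29 +$9.07 interest = $576.36; pay $51.00 → $525.36
Total interest: $15.23 + $14.65 + $14.07 + $13.48 + $12.88 + $12.27 + $11.65 + $11.02 + $10.38 + $9.73 + $9.07 = $134.43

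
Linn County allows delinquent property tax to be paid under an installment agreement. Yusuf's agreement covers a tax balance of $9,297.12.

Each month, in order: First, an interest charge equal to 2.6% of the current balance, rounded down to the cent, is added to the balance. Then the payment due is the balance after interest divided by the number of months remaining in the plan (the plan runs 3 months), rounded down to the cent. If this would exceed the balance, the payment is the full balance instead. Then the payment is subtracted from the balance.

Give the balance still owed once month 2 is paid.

$3,262.28

Month 1: opening $9,297.12; interest $241.72 → $9,538.84; payment $3,179.61; balance $6,359.23
Month 2: opening $6,359.23; interest $165.33 → $6,524.56; payment $3,262.28; balance $3,262.28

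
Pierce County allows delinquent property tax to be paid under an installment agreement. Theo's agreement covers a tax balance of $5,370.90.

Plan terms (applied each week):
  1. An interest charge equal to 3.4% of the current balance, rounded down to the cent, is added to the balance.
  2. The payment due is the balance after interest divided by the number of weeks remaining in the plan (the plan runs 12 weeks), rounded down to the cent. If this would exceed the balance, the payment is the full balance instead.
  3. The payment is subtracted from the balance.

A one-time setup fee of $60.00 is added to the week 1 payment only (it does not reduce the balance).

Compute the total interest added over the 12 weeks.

$1,348.27

# | Opening | Interest | Payment | Fee | End bal
1 | $5,370.90 | $182.61 | $462.79 | $60.00 | $5,090.72
2 | $5,090.72 | $173.08 | $478.52 | — | $4,785.28
3 | $4,785.28 | $162.69 | $494.79 | — | $4,453.18
4 | $4,453.18 | $151.40 | $511.62 | — | $4,092.96
5 | $4,092.96 | $139.16 | $529.01 | — | $3,703.11
6 | $3,703.11 | $125.90 | $547.00 | — | $3,282.01
7 | $3,282.01 | $111.58 | $565.59 | — | $2,828.00
8 | $2,828.00 | $96.15 | $584.83 | — | $2,339.32
9 | $2,339.32 | $79.53 | $604.71 | — | $1,814.14
10 | $1,814.14 | $61.68 | $625.27 | — | $1,250.55
11 | $1,250.55 | $42.51 | $646.53 | — | $646.53
12 | $646.53 | $21.98 | $668.51 | — | $0.00
Total interest: $182.61 + $173.08 + $162.69 + $151.40 + $139.16 + $125.90 + $111.58 + $96.15 + $79.53 + $61.68 + $42.51 + $21.98 = $1,348.27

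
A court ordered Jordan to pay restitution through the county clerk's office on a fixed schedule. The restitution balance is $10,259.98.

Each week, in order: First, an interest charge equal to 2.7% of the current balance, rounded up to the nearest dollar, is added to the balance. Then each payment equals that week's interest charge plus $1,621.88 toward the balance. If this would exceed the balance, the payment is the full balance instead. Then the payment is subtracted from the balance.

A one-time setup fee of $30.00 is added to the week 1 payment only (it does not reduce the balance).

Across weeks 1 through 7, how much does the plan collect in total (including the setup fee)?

$11,313.98

Week 1: opening $10,259.98; interest $278.00 → $10,537.98; payment $1,899.88 (+ $30.00 fee); balance $8,638.10
Week 2: opening $8,638.10; interest $234.00 → $8,872.10; payment $1,855.88; balance $7,016.22
Week 3: opening $7,016.22; interest $190.00 → $7,206.22; payment $1,811.88; balance $5,394.34
Week 4: opening $5,394.34; interest $146.00 → $5,540.34; payment $1,767.88; balance $3,772.46
Week 5: opening $3,772.46; interest $102.00 → $3,874.46; payment $1,723.88; balance $2,150.58
Week 6: opening $2,150.58; interest $59.00 → $2,209.58; payment $1,680.88; balance $528.70
Week 7: opening $528.70; interest $15.00 → $543.70; payment $543.70; balance $0.00
Total paid: $11,313.98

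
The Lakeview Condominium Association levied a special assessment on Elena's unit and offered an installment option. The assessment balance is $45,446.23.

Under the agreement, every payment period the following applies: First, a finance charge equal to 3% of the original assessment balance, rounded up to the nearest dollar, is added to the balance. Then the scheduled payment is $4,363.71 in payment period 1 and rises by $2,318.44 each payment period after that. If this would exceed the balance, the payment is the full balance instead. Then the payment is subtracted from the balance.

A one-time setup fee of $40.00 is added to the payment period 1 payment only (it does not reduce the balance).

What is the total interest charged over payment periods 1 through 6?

# | Opening | Interest | Payment | Fee | End bal
1 | $45,446.23 | $1,364.00 | $4,363.71 | $40.00 | $42,446.52
2 | $42,446.52 | $1,364.00 | $6,682.15 | — | $37,128.37
3 | $37,128.37 | $1,364.00 | $9,000.59 | — | $29,491.78
4 | $29,491.78 | $1,364.00 | $11,319.03 | — | $19,536.75
5 | $19,536.75 | $1,364.00 | $13,637.47 | — | $7,263.28
6 | $7,263.28 | $1,364.00 | $8,627.28 | — | $0.00
Total interest: $1,364.00 + $1,364.00 + $1,364.00 + $1,364.00 + $1,364.00 + $1,364.00 = $8,184.00

$8,184.00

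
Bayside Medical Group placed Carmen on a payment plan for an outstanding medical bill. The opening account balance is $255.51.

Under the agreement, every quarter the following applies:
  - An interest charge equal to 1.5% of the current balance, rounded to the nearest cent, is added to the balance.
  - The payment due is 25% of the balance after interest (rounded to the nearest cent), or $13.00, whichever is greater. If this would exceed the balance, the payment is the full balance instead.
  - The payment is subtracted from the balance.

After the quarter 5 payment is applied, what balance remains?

Quarter 1: $255.51 +$3.83 interest = $259.34; pay $64.84 → $194.50
Quarter 2: $194.50 +$2.92 interest = $197.42; pay $49.36 → $148.06
Quarter 3: $148.06 +$2.22 interest = $150.28; pay $37.57 → $112.71
Quarter 4: $112.71 +$1.69 interest = $114.40; pay $28.60 → $85.80
Quarter 5: $85.80 +$1.29 interest = $87.09; pay $21.77 → $65.32

$65.32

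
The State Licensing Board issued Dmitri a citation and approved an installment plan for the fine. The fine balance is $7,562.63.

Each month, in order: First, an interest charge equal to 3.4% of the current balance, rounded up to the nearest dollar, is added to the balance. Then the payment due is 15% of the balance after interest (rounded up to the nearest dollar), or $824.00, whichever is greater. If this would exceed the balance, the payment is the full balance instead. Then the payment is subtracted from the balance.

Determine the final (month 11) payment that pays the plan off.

Month 1: opening $7,562.63; interest $258.00 → $7,820.63; payment $1,174.00; balance $6,646.63
Month 2: opening $6,646.63; interest $226.00 → $6,872.63; payment $1,031.00; balance $5,841.63
Month 3: opening $5,841.63; interest $199.00 → $6,040.63; payment $907.00; balance $5,133.63
Month 4: opening $5,133.63; interest $175.00 → $5,308.63; payment $824.00; balance $4,484.63
Month 5: opening $4,484.63; interest $153.00 → $4,637.63; payment $824.00; balance $3,813.63
Month 6: opening $3,813.63; interest $130.00 → $3,943.63; payment $824.00; balance $3,119.63
Month 7: opening $3,119.63; interest $107.00 → $3,226.63; payment $824.00; balance $2,402.63
Month 8: opening $2,402.63; interest $82.00 → $2,484.63; payment $824.00; balance $1,660.63
Month 9: opening $1,660.63; interest $57.00 → $1,717.63; payment $824.00; balance $893.63
Month 10: opening $893.63; interest $31.00 → $924.63; payment $824.00; balance $100.63
Month 11: opening $100.63; interest $4.00 → $104.63; payment $104.63; balance $0.00

$104.63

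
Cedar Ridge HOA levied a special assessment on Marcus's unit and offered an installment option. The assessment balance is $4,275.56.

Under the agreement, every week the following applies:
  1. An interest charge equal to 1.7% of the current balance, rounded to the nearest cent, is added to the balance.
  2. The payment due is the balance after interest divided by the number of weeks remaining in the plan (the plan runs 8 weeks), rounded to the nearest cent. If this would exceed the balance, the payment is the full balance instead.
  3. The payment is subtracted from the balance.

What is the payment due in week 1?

Week 1: $4,275.56 +$72.68 interest = $4,348.24; pay $543.53 → $3,804.71

$543.53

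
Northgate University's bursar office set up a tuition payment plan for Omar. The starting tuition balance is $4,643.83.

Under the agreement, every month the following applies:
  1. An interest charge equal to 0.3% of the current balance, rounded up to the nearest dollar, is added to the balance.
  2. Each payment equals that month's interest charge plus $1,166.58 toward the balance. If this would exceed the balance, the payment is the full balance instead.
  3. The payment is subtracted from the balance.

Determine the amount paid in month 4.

$1,148.09

# | Opening | Interest | Payment | End bal
1 | $4,643.83 | $14.00 | $1,180.58 | $3,477.25
2 | $3,477.25 | $11.00 | $1,177.58 | $2,310.67
3 | $2,310.67 | $7.00 | $1,173.58 | $1,144.09
4 | $1,144.09 | $4.00 | $1,148.09 | $0.00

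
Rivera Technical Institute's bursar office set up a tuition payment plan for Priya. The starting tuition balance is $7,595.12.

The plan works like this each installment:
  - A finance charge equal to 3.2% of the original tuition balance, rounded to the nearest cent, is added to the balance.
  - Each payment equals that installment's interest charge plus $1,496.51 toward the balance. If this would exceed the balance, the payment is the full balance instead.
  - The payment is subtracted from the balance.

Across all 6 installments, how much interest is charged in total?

Installment 1: $7,595.12 +$243.04 interest = $7,838.16; pay $1,739.55 → $6,098.61
Installment 2: $6,098.61 +$243.04 interest = $6,341.65; pay $1,739.55 → $4,602.10
Installment 3: $4,602.10 +$243.04 interest = $4,845.14; pay $1,739.55 → $3,105.59
Installment 4: $3,105.59 +$243.04 interest = $3,348.63; pay $1,739.55 → $1,609.08
Installment 5: $1,609.08 +$243.04 interest = $1,852.12; pay $1,739.55 → $112.57
Installment 6: $112.57 +$243.04 interest = $355.61; pay $355.61 → $0.00
Total interest: $243.04 + $243.04 + $243.04 + $243.04 + $243.04 + $243.04 = $1,458.24

$1,458.24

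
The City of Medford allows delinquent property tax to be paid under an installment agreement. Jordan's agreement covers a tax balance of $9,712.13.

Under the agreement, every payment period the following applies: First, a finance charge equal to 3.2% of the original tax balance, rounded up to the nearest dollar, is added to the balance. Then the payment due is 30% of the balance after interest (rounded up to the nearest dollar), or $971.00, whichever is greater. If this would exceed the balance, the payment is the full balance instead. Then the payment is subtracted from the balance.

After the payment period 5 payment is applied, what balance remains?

$2,222.13

# | Opening | Interest | Payment | End bal
1 | $9,712.13 | $311.00 | $3,007.00 | $7,016.13
2 | $7,016.13 | $311.00 | $2,199.00 | $5,128.13
3 | $5,128.13 | $311.00 | $1,632.00 | $3,807.13
4 | $3,807.13 | $311.00 | $1,236.00 | $2,882.13
5 | $2,882.13 | $311.00 | $971.00 | $2,222.13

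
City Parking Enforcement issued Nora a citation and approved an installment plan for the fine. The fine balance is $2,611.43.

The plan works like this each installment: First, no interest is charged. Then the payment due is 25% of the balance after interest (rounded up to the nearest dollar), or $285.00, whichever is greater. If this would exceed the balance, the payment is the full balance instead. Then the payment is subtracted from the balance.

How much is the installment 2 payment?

Installment 1: $2,611.43 − $653.00 → $1,958.43
Installment 2: $1,958.43 − $490.00 → $1,468.43

$490.00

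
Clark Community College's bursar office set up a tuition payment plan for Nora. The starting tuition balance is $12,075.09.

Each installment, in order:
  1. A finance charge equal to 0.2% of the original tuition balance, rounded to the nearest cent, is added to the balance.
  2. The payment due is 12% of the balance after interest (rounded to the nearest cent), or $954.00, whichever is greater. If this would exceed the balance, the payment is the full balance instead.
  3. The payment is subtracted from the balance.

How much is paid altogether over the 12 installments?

Installment 1: $12,075.09 +$24.15 interest = $12,099.24; pay $1,451.91 → $10,647.33
Installment 2: $10,647.33 +$24.15 interest = $10,671.48; pay $1,280.58 → $9,390.90
Installment 3: $9,390.90 +$24.15 interest = $9,415.05; pay $1,129.81 → $8,285.24
Installment 4: $8,285.24 +$24.15 interest = $8,309.39; pay $997.13 → $7,312.26
Installment 5: $7,312.26 +$24.15 interest = $7,336.41; pay $954.00 → $6,382.41
Installment 6: $6,382.41 +$24.15 interest = $6,406.56; pay $954.00 → $5,452.56
Installment 7: $5,452.56 +$24.15 interest = $5,476.71; pay $954.00 → $4,522.71
Installment 8: $4,522.71 +$24.15 interest = $4,546.86; pay $954.00 → $3,592.86
Installment 9: $3,592.86 +$24.15 interest = $3,617.01; pay $954.00 → $2,663.01
Installment 10: $2,663.01 +$24.15 interest = $2,687.16; pay $954.00 → $1,733.16
Installment 11: $1,733.16 +$24.15 interest = $1,757.31; pay $954.00 → $803.31
Installment 12: $803.31 +$24.15 interest = $827.46; pay $827.46 → $0.00
Total paid: $12,364.89

$12,364.89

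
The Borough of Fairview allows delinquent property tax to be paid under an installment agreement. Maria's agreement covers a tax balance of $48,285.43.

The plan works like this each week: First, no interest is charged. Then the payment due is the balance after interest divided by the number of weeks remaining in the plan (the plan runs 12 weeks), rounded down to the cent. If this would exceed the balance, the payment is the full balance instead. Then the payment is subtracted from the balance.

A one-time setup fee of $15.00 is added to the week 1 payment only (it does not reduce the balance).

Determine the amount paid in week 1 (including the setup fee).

Week 1: $48,285.43 − $4,023.78 (+ $15.00 fee) → $44,261.65

$4,038.78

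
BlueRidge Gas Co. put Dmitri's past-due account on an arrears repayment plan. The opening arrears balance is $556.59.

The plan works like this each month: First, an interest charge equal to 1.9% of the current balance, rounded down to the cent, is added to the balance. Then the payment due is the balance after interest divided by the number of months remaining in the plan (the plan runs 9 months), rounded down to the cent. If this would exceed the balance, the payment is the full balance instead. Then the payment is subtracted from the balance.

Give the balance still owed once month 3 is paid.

$392.62

Month 1: opening $556.59; interest $10.57 → $567.16; payment $63.01; balance $504.15
Month 2: opening $504.15; interest $9.57 → $513.72; payment $64.21; balance $449.51
Month 3: opening $449.51; interest $8.54 → $458.05; payment $65.43; balance $392.62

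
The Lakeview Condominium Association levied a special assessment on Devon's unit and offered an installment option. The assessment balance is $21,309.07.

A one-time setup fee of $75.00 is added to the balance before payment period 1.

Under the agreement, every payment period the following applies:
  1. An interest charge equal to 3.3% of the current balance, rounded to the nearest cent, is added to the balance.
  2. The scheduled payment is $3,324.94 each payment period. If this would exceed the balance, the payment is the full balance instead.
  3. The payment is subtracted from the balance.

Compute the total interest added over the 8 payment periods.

Payment period 1: opening $21,384.07; interest $705.67 → $22,089.74; payment $3,324.94; balance $18,764.80
Payment period 2: opening $18,764.80; interest $619.24 → $19,384.04; payment $3,324.94; balance $16,059.10
Payment period 3: opening $16,059.10; interest $529.95 → $16,589.05; payment $3,324.94; balance $13,264.11
Payment period 4: opening $13,264.11; interest $437.72 → $13,701.83; payment $3,324.94; balance $10,376.89
Payment period 5: opening $10,376.89; interest $342.44 → $10,719.33; payment $3,324.94; balance $7,394.39
Payment period 6: opening $7,394.39; interest $244.01 → $7,638.40; payment $3,324.94; balance $4,313.46
Payment period 7: opening $4,313.46; interest $142.34 → $4,455.80; payment $3,324.94; balance $1,130.86
Payment period 8: opening $1,130.86; interest $37.32 → $1,168.18; payment $1,168.18; balance $0.00
Total interest: $705.67 + $619.24 + $529.95 + $437.72 + $342.44 + $244.01 + $142.34 + $37.32 = $3,058.69

$3,058.69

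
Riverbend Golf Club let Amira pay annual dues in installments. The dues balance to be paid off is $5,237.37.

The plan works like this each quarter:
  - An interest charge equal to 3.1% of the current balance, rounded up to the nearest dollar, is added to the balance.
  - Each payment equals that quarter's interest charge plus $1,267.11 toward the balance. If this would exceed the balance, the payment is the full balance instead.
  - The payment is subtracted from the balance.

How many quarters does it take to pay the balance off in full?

5

# | Opening | Interest | Payment | End bal
1 | $5,237.37 | $163.00 | $1,430.11 | $3,970.26
2 | $3,970.26 | $124.00 | $1,391.11 | $2,703.15
3 | $2,703.15 | $84.00 | $1,351.11 | $1,436.04
4 | $1,436.04 | $45.00 | $1,312.11 | $168.93
5 | $168.93 | $6.00 | $174.93 | $0.00
Balance reaches $0.00 in quarter 5.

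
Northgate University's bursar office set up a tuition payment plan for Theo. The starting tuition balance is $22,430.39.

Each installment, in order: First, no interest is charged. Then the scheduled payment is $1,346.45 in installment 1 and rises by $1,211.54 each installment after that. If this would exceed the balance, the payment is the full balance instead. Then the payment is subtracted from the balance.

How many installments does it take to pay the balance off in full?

Installment 1: opening $22,430.39; payment $1,346.45; balance $21,083.94
Installment 2: opening $21,083.94; payment $2,557.99; balance $18,525.95
Installment 3: opening $18,525.95; payment $3,769.53; balance $14,756.42
Installment 4: opening $14,756.42; payment $4,981.07; balance $9,775.35
Installment 5: opening $9,775.35; payment $6,192.61; balance $3,582.74
Installment 6: opening $3,582.74; payment $3,582.74; balance $0.00
Balance reaches $0.00 in installment 6.

6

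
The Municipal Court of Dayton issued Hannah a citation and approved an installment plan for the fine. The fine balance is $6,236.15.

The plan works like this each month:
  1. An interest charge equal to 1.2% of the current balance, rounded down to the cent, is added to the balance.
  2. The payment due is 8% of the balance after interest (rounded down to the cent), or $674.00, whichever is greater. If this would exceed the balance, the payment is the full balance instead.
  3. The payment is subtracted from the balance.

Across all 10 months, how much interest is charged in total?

$414.16

# | Opening | Interest | Payment | End bal
1 | $6,236.15 | $74.83 | $674.00 | $5,636.98
2 | $5,636.98 | $67.64 | $674.00 | $5,030.62
3 | $5,030.62 | $60.36 | $674.00 | $4,416.98
4 | $4,416.98 | $53.00 | $674.00 | $3,795.98
5 | $3,795.98 | $45.55 | $674.00 | $3,167.53
6 | $3,167.53 | $38.01 | $674.00 | $2,531.54
7 | $2,531.54 | $30.37 | $674.00 | $1,887.91
8 | $1,887.91 | $22.65 | $674.00 | $1,236.56
9 | $1,236.56 | $14.83 | $674.00 | $577.39
10 | $577.39 | $6.92 | $584.31 | $0.00
Total interest: $74.83 + $67.64 + $60.36 + $53.00 + $45.55 + $38.01 + $30.37 + $22.65 + $14.83 + $6.92 = $414.16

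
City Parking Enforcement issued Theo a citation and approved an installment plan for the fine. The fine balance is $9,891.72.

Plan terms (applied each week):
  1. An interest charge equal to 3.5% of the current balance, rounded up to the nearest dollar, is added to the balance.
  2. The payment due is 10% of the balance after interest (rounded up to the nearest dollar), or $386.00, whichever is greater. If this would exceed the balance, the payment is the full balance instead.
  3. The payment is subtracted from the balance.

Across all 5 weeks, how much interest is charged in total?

$1,512.00

Week 1: opening $9,891.72; interest $347.00 → $10,238.72; payment $1,024.00; balance $9,214.72
Week 2: opening $9,214.72; interest $323.00 → $9,537.72; payment $954.00; balance $8,583.72
Week 3: opening $8,583.72; interest $301.00 → $8,884.72; payment $889.00; balance $7,995.72
Week 4: opening $7,995.72; interest $280.00 → $8,275.72; payment $828.00; balance $7,447.72
Week 5: opening $7,447.72; interest $261.00 → $7,708.72; payment $771.00; balance $6,937.72
Total interest: $347.00 + $323.00 + $301.00 + $280.00 + $261.00 = $1,512.00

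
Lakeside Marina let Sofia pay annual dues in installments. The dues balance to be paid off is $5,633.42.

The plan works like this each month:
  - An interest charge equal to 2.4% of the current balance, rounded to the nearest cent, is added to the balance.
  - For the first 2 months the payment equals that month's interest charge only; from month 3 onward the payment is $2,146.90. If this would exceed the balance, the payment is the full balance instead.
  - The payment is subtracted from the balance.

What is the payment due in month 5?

Month 1: opening $5,633.42; interest $135.20 → $5,768.62; payment $135.20; balance $5,633.42
Month 2: opening $5,633.42; interest $135.20 → $5,768.62; payment $135.20; balance $5,633.42
Month 3: opening $5,633.42; interest $135.20 → $5,768.62; payment $2,146.90; balance $3,621.72
Month 4: opening $3,621.72; interest $86.92 → $3,708.64; payment $2,146.90; balance $1,561.74
Month 5: opening $1,561.74; interest $37.48 → $1,599.22; payment $1,599.22; balance $0.00

$1,599.22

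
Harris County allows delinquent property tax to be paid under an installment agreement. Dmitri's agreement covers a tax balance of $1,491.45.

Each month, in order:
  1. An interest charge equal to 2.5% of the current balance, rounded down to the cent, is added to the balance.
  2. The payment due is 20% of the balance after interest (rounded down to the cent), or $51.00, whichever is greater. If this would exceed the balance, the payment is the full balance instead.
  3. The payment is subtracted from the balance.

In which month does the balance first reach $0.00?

15

Month 1: $1,491.45 +$37.28 interest = $1,528.73; pay $305.74 → $1,222.99
Month 2: $1,222.99 +$30.57 interest = $1,253.56; pay $250.71 → $1,002.85
Month 3: $1,002.85 +$25.07 interest = $1,027.92; pay $205.58 → $822.34
Month 4: $822.34 +$20.55 interest = $842.89; pay $168.57 → $674.32
Month 5: $674.32 +$16.85 interest = $691.17; pay $138.23 → $552.94
Month 6: $552.94 +$13.82 interest = $566.76; pay $113.35 → $453.41
Month 7: $453.41 +$11.33 interest = $464.74; pay $92.94 → $371.80
Month 8: $371.80 +$9.29 interest = $381.09; pay $76.21 → $304.88
Month 9: $304.88 +$7.62 interest = $312.50; pay $62.50 → $250.00
Month 10: $250.00 +$6.25 interest = $256.25; pay $51.25 → $205.00
Month 11: $205.00 +$5.12 interest = $210.12; pay $51.00 → $159.12
Month 12: $159.12 +$3.97 interest = $163.09; pay $51.00 → $112.09
Month 13: $112.09 +$2.80 interest = $114.89; pay $51.00 → $63.89
Month 14: $63.89 +$1.59 interest = $65.48; pay $51.00 → $14.48
Month 15: $14.48 +$0.36 interest = $14.84; pay $14.84 → $0.00
Balance reaches $0.00 in month 15.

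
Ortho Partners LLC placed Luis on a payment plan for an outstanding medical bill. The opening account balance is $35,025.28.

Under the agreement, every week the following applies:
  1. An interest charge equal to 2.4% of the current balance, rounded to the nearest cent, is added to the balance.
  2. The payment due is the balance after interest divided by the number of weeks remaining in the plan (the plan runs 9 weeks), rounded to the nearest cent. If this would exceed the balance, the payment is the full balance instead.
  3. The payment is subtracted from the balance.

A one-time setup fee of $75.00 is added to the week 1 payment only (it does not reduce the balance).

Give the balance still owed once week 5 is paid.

Week 1: opening $35,025.28; interest $840.61 → $35,865.89; payment $3,985.10 (+ $75.00 fee); balance $31,880.79
Week 2: opening $31,880.79; interest $765.14 → $32,645.93; payment $4,080.74; balance $28,565.19
Week 3: opening $28,565.19; interest $685.56 → $29,250.75; payment $4,178.68; balance $25,072.07
Week 4: opening $25,072.07; interest $601.73 → $25,673.80; payment $4,278.97; balance $21,394.83
Week 5: opening $21,394.83; interest $513.48 → $21,908.31; payment $4,381.66; balance $17,526.65

$17,526.65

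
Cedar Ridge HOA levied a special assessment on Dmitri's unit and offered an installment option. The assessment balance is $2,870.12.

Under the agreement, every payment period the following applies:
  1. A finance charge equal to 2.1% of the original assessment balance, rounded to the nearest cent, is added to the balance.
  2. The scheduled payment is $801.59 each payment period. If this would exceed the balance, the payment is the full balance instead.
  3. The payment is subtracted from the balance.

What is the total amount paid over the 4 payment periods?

Payment period 1: $2,870.12 +$60.27 interest = $2,930.39; pay $801.59 → $2,128.80
Payment period 2: $2,128.80 +$60.27 interest = $2,189.07; pay $801.59 → $1,387.48
Payment period 3: $1,387.48 +$60.27 interest = $1,447.75; pay $801.59 → $646.16
Payment period 4: $646.16 +$60.27 interest = $706.43; pay $706.43 → $0.00
Total paid: $3,111.20

$3,111.20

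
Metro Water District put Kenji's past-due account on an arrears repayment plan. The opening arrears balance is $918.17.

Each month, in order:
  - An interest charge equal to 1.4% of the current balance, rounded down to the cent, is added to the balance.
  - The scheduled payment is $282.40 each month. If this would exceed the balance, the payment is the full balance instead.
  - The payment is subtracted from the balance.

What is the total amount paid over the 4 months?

Month 1: $918.17 +$12.85 interest = $931.02; pay $282.40 → $648.62
Month 2: $648.62 +$9.08 interest = $657.70; pay $282.40 → $375.30
Month 3: $375.30 +$5.25 interest = $380.55; pay $282.40 → $98.15
Month 4: $98.15 +$1.37 interest = $99.52; pay $99.52 → $0.00
Total paid: $946.72

$946.72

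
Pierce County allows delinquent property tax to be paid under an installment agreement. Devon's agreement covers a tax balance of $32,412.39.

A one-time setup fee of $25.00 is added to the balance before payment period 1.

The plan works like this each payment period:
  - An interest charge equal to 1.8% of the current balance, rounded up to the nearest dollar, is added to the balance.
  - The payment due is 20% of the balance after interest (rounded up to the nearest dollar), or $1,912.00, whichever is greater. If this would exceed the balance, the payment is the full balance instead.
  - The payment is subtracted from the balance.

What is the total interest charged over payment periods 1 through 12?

# | Opening | Interest | Payment | End bal
1 | $32,437.39 | $584.00 | $6,605.00 | $26,416.39
2 | $26,416.39 | $476.00 | $5,379.00 | $21,513.39
3 | $21,513.39 | $388.00 | $4,381.00 | $17,520.39
4 | $17,520.39 | $316.00 | $3,568.00 | $14,268.39
5 | $14,268.39 | $257.00 | $2,906.00 | $11,619.39
6 | $11,619.39 | $210.00 | $2,366.00 | $9,463.39
7 | $9,463.39 | $171.00 | $1,927.00 | $7,707.39
8 | $7,707.39 | $139.00 | $1,912.00 | $5,934.39
9 | $5,934.39 | $107.00 | $1,912.00 | $4,129.39
10 | $4,129.39 | $75.00 | $1,912.00 | $2,292.39
11 | $2,292.39 | $42.00 | $1,912.00 | $422.39
12 | $422.39 | $8.00 | $430.39 | $0.00
Total interest: $584.00 + $476.00 + $388.00 + $316.00 + $257.00 + $210.00 + $171.00 + $139.00 + $107.00 + $75.00 + $42.00 + $8.00 = $2,773.00

$2,773.00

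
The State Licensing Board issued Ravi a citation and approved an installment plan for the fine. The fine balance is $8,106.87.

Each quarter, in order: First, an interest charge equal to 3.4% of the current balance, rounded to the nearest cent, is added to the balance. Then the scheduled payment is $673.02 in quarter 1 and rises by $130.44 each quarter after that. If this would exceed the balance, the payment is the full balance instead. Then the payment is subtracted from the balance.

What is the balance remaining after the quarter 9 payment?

Quarter 1: $8,106.87 +$275.63 interest = $8,382.50; pay $673.02 → $7,709.48
Quarter 2: $7,709.48 +$262.12 interest = $7,971.60; pay $803.46 → $7,168.14
Quarter 3: $7,168.14 +$243.72 interest = $7,411.86; pay $933.90 → $6,477.96
Quarter 4: $6,477.96 +$220.25 interest = $6,698.21; pay $1,064.34 → $5,633.87
Quarter 5: $5,633.87 +$191.55 interest = $5,825.42; pay $1,194.78 → $4,630.64
Quarter 6: $4,630.64 +$157.44 interest = $4,788.08; pay $1,325.22 → $3,462.86
Quarter 7: $3,462.86 +$117.74 interest = $3,580.60; pay $1,455.66 → $2,124.94
Quarter 8: $2,124.94 +$72.25 interest = $2,197.19; pay $1,586.10 → $611.09
Quarter 9: $611.09 +$20.78 interest = $631.87; pay $631.87 → $0.00

$0.00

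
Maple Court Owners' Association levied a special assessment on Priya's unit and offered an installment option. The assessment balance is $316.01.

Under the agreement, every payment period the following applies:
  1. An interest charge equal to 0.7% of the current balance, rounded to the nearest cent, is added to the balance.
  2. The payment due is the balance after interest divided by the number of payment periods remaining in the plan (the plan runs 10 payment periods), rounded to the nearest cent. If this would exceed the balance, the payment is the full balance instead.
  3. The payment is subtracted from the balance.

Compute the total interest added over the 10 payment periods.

$12.42

# | Opening | Interest | Payment | End bal
1 | $316.01 | $2.21 | $31.82 | $286.40
2 | $286.40 | $2.00 | $32.04 | $256.36
3 | $256.36 | $1.79 | $32.27 | $225.88
4 | $225.88 | $1.58 | $32.49 | $194.97
5 | $194.97 | $1.36 | $32.72 | $163.61
6 | $163.61 | $1.15 | $32.95 | $131.81
7 | $131.81 | $0.92 | $33.18 | $99.55
8 | $99.55 | $0.70 | $33.42 | $66.83
9 | $66.83 | $0.47 | $33.65 | $33.65
10 | $33.65 | $0.24 | $33.89 | $0.00
Total interest: $2.21 + $2.00 + $1.79 + $1.58 + $1.36 + $1.15 + $0.92 + $0.70 + $0.47 + $0.24 = $12.42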